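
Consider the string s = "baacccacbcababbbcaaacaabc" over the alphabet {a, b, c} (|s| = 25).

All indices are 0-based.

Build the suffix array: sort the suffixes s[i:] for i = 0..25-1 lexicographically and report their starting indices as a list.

rank | idx | suffix
   0 |  17 | aaacaabc
   1 |  21 | aabc
   2 |  18 | aacaabc
   3 |   1 | aacccacbcababbbcaaacaabc
   4 |  10 | ababbbcaaacaabc
   5 |  12 | abbbcaaacaabc
   6 |  22 | abc
   7 |  19 | acaabc
   8 |   6 | acbcababbbcaaacaabc
   9 |   2 | acccacbcababbbcaaacaabc
  10 |   0 | baacccacbcababbbcaaacaabc
  11 |  11 | babbbcaaacaabc
  12 |  13 | bbbcaaacaabc
  13 |  14 | bbcaaacaabc
  14 |  23 | bc
  15 |  15 | bcaaacaabc
  16 |   8 | bcababbbcaaacaabc
  17 |  24 | c
  18 |  16 | caaacaabc
  19 |  20 | caabc
  20 |   9 | cababbbcaaacaabc
  21 |   5 | cacbcababbbcaaacaabc
  22 |   7 | cbcababbbcaaacaabc
  23 |   4 | ccacbcababbbcaaacaabc
  24 |   3 | cccacbcababbbcaaacaabc

[17, 21, 18, 1, 10, 12, 22, 19, 6, 2, 0, 11, 13, 14, 23, 15, 8, 24, 16, 20, 9, 5, 7, 4, 3]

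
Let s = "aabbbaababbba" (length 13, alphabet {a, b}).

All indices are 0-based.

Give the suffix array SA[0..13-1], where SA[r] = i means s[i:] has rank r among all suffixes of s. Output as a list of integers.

rank | idx | suffix
   0 |  12 | a
   1 |   5 | aababbba
   2 |   0 | aabbbaababbba
   3 |   6 | ababbba
   4 |   8 | abbba
   5 |   1 | abbbaababbba
   6 |  11 | ba
   7 |   4 | baababbba
   8 |   7 | babbba
   9 |  10 | bba
  10 |   3 | bbaababbba
  11 |   9 | bbba
  12 |   2 | bbbaababbba

[12, 5, 0, 6, 8, 1, 11, 4, 7, 10, 3, 9, 2]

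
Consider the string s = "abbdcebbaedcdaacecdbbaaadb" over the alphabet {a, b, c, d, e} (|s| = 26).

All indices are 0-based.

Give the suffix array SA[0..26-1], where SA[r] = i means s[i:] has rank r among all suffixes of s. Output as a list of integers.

rank | idx | suffix
   0 |  21 | aaadb
   1 |  13 | aacecdbbaaadb
   2 |  22 | aadb
   3 |   0 | abbdcebbaedcdaacecdbbaaadb
   4 |  14 | acecdbbaaadb
   5 |  23 | adb
   6 |   8 | aedcdaacecdbbaaadb
   7 |  25 | b
   8 |  20 | baaadb
   9 |   7 | baedcdaacecdbbaaadb
  10 |  19 | bbaaadb
  11 |   6 | bbaedcdaacecdbbaaadb
  12 |   1 | bbdcebbaedcdaacecdbbaaadb
  13 |   2 | bdcebbaedcdaacecdbbaaadb
  14 |  11 | cdaacecdbbaaadb
  15 |  17 | cdbbaaadb
  16 |   4 | cebbaedcdaacecdbbaaadb
  17 |  15 | cecdbbaaadb
  18 |  12 | daacecdbbaaadb
  19 |  24 | db
  20 |  18 | dbbaaadb
  21 |  10 | dcdaacecdbbaaadb
  22 |   3 | dcebbaedcdaacecdbbaaadb
  23 |   5 | ebbaedcdaacecdbbaaadb
  24 |  16 | ecdbbaaadb
  25 |   9 | edcdaacecdbbaaadb

[21, 13, 22, 0, 14, 23, 8, 25, 20, 7, 19, 6, 1, 2, 11, 17, 4, 15, 12, 24, 18, 10, 3, 5, 16, 9]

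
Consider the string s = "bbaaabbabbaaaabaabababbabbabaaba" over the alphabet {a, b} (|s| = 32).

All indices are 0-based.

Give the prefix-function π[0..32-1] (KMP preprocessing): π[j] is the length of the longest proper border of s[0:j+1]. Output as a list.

[0, 1, 0, 0, 0, 1, 2, 3, 1, 2, 3, 4, 5, 0, 1, 0, 0, 1, 0, 1, 0, 1, 2, 3, 1, 2, 3, 1, 0, 0, 1, 0]

π[0] = 0
j=1 s[j]='b': π[1]=1 (border 'b')
j=2 s[j]='a': k: 1→0; π[2]=0 (border '')
j=3 s[j]='a': π[3]=0 (border '')
j=4 s[j]='a': π[4]=0 (border '')
j=5 s[j]='b': π[5]=1 (border 'b')
j=6 s[j]='b': π[6]=2 (border 'bb')
j=7 s[j]='a': π[7]=3 (border 'bba')
j=8 s[j]='b': k: 3→0; π[8]=1 (border 'b')
j=9 s[j]='b': π[9]=2 (border 'bb')
j=10 s[j]='a': π[10]=3 (border 'bba')
j=11 s[j]='a': π[11]=4 (border 'bbaa')
j=12 s[j]='a': π[12]=5 (border 'bbaaa')
j=13 s[j]='a': k: 5→0; π[13]=0 (border '')
j=14 s[j]='b': π[14]=1 (border 'b')
j=15 s[j]='a': k: 1→0; π[15]=0 (border '')
j=16 s[j]='a': π[16]=0 (border '')
j=17 s[j]='b': π[17]=1 (border 'b')
j=18 s[j]='a': k: 1→0; π[18]=0 (border '')
j=19 s[j]='b': π[19]=1 (border 'b')
j=20 s[j]='a': k: 1→0; π[20]=0 (border '')
j=21 s[j]='b': π[21]=1 (border 'b')
j=22 s[j]='b': π[22]=2 (border 'bb')
j=23 s[j]='a': π[23]=3 (border 'bba')
j=24 s[j]='b': k: 3→0; π[24]=1 (border 'b')
j=25 s[j]='b': π[25]=2 (border 'bb')
j=26 s[j]='a': π[26]=3 (border 'bba')
j=27 s[j]='b': k: 3→0; π[27]=1 (border 'b')
j=28 s[j]='a': k: 1→0; π[28]=0 (border '')
j=29 s[j]='a': π[29]=0 (border '')
j=30 s[j]='b': π[30]=1 (border 'b')
j=31 s[j]='a': k: 1→0; π[31]=0 (border '')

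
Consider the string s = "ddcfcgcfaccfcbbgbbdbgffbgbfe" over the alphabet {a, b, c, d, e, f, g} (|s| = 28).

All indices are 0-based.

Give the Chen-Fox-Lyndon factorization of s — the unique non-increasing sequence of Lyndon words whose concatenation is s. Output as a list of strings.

["d", "d", "cfcg", "cf", "accfcbbgbbdbgffbgbfe"]

emit factor 1: 'd' (i=0, period=1)
emit factor 2: 'd' (i=1, period=1)
emit factor 3: 'cfcg' (i=2, period=4)
emit factor 4: 'cf' (i=6, period=2)
emit factor 5: 'accfcbbgbbdbgffbgbfe' (i=8, period=20)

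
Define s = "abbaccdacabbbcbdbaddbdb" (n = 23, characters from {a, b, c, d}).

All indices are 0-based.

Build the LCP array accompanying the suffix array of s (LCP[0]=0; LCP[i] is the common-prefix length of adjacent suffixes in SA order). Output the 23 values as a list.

[0, 3, 1, 2, 1, 0, 1, 2, 1, 2, 2, 1, 1, 3, 0, 1, 1, 1, 0, 1, 2, 2, 1]

sorted suffixes:
  #0 SA[0]=0  'abbaccdacabbbcbdbaddbdb'
  #1 SA[1]=9  'abbbcbdbaddbdb'
  #2 SA[2]=7  'acabbbcbdbaddbdb'
  #3 SA[3]=3  'accdacabbbcbdbaddbdb'
  #4 SA[4]=17  'addbdb'
  #5 SA[5]=22  'b'
  #6 SA[6]=2  'baccdacabbbcbdbaddbdb'
  #7 SA[7]=16  'baddbdb'
  #8 SA[8]=1  'bbaccdacabbbcbdbaddbdb'
  #9 SA[9]=10  'bbbcbdbaddbdb'
  #10 SA[10]=11  'bbcbdbaddbdb'
  #11 SA[11]=12  'bcbdbaddbdb'
  #12 SA[12]=20  'bdb'
  #13 SA[13]=14  'bdbaddbdb'
  #14 SA[14]=8  'cabbbcbdbaddbdb'
  #15 SA[15]=13  'cbdbaddbdb'
  #16 SA[16]=4  'ccdacabbbcbdbaddbdb'
  #17 SA[17]=5  'cdacabbbcbdbaddbdb'
  #18 SA[18]=6  'dacabbbcbdbaddbdb'
  #19 SA[19]=21  'db'
  #20 SA[20]=15  'dbaddbdb'
  #21 SA[21]=19  'dbdb'
  #22 SA[22]=18  'ddbdb'

SA = [0, 9, 7, 3, 17, 22, 2, 16, 1, 10, 11, 12, 20, 14, 8, 13, 4, 5, 6, 21, 15, 19, 18]
[i] adj suffixes → lcp
  [1] 0/9 → 3 ('abb')
  [2] 9/7 → 1 ('a')
  [3] 7/3 → 2 ('ac')
  [4] 3/17 → 1 ('a')
  [5] 17/22 → 0 ('')
  [6] 22/2 → 1 ('b')
  [7] 2/16 → 2 ('ba')
  [8] 16/1 → 1 ('b')
  [9] 1/10 → 2 ('bb')
  [10] 10/11 → 2 ('bb')
  [11] 11/12 → 1 ('b')
  [12] 12/20 → 1 ('b')
  [13] 20/14 → 3 ('bdb')
  [14] 14/8 → 0 ('')
  [15] 8/13 → 1 ('c')
  [16] 13/4 → 1 ('c')
  [17] 4/5 → 1 ('c')
  [18] 5/6 → 0 ('')
  [19] 6/21 → 1 ('d')
  [20] 21/15 → 2 ('db')
  [21] 15/19 → 2 ('db')
  [22] 19/18 → 1 ('d')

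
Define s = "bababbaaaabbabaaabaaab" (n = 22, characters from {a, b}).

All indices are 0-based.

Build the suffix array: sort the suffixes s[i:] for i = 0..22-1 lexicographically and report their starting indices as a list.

[6, 18, 14, 7, 19, 15, 8, 20, 16, 12, 1, 3, 9, 21, 5, 17, 13, 11, 0, 2, 4, 10]

rank | idx | suffix
   0 |   6 | aaaabbabaaabaaab
   1 |  18 | aaab
   2 |  14 | aaabaaab
   3 |   7 | aaabbabaaabaaab
   4 |  19 | aab
   5 |  15 | aabaaab
   6 |   8 | aabbabaaabaaab
   7 |  20 | ab
   8 |  16 | abaaab
   9 |  12 | abaaabaaab
  10 |   1 | ababbaaaabbabaaabaaab
  11 |   3 | abbaaaabbabaaabaaab
  12 |   9 | abbabaaabaaab
  13 |  21 | b
  14 |   5 | baaaabbabaaabaaab
  15 |  17 | baaab
  16 |  13 | baaabaaab
  17 |  11 | babaaabaaab
  18 |   0 | bababbaaaabbabaaabaaab
  19 |   2 | babbaaaabbabaaabaaab
  20 |   4 | bbaaaabbabaaabaaab
  21 |  10 | bbabaaabaaab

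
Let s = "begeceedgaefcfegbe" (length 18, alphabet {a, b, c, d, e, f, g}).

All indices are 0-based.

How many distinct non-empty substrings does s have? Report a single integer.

158

sorted suffixes:
  #0 SA[0]=9  'aefcfegbe'
  #1 SA[1]=16  'be'
  #2 SA[2]=0  'begeceedgaefcfegbe'
  #3 SA[3]=4  'ceedgaefcfegbe'
  #4 SA[4]=12  'cfegbe'
  #5 SA[5]=7  'dgaefcfegbe'
  #6 SA[6]=17  'e'
  #7 SA[7]=3  'eceedgaefcfegbe'
  #8 SA[8]=6  'edgaefcfegbe'
  #9 SA[9]=5  'eedgaefcfegbe'
  #10 SA[10]=10  'efcfegbe'
  #11 SA[11]=14  'egbe'
  #12 SA[12]=1  'egeceedgaefcfegbe'
  #13 SA[13]=11  'fcfegbe'
  #14 SA[14]=13  'fegbe'
  #15 SA[15]=8  'gaefcfegbe'
  #16 SA[16]=15  'gbe'
  #17 SA[17]=2  'geceedgaefcfegbe'

SA = [9, 16, 0, 4, 12, 7, 17, 3, 6, 5, 10, 14, 1, 11, 13, 8, 15, 2]
i: (SA[i-1],SA[i]) lcp shared
  1: (9,16) 0 ''
  2: (16,0) 2 'be'
  3: (0,4) 0 ''
  4: (4,12) 1 'c'
  5: (12,7) 0 ''
  6: (7,17) 0 ''
  7: (17,3) 1 'e'
  8: (3,6) 1 'e'
  9: (6,5) 1 'e'
  10: (5,10) 1 'e'
  11: (10,14) 1 'e'
  12: (14,1) 2 'eg'
  13: (1,11) 0 ''
  14: (11,13) 1 'f'
  15: (13,8) 0 ''
  16: (8,15) 1 'g'
  17: (15,2) 1 'g'

n(n+1)/2 = 18·19/2 = 171
Σ LCP = 0 + 0 + 2 + 0 + 1 + 0 + 0 + 1 + 1 + 1 + 1 + 1 + 2 + 0 + 1 + 0 + 1 + 1 = 13
distinct = 171 − 13 = 158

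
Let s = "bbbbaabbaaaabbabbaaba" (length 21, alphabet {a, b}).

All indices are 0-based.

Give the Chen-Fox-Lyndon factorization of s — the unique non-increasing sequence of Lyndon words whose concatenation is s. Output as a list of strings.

["b", "b", "b", "b", "aabb", "aaaabbabbaab", "a"]

emit factor 1: 'b' (i=0, period=1)
emit factor 2: 'b' (i=1, period=1)
emit factor 3: 'b' (i=2, period=1)
emit factor 4: 'b' (i=3, period=1)
emit factor 5: 'aabb' (i=4, period=4)
emit factor 6: 'aaaabbabbaab' (i=8, period=12)
emit factor 7: 'a' (i=20, period=1)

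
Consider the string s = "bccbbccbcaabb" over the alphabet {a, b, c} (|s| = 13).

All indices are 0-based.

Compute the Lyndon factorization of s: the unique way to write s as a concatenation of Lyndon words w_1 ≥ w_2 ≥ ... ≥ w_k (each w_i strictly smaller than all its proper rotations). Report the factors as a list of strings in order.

emit factor 1: 'bcc' (i=0, period=3)
emit factor 2: 'bbccbc' (i=3, period=6)
emit factor 3: 'aabb' (i=9, period=4)

["bcc", "bbccbc", "aabb"]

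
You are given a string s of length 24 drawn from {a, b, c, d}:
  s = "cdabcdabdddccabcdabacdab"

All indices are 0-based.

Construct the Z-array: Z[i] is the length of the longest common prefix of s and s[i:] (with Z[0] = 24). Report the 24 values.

[24, 0, 0, 0, 4, 0, 0, 0, 0, 0, 0, 1, 1, 0, 0, 4, 0, 0, 0, 0, 4, 0, 0, 0]

Z[0]=24
i=1: outside box; Z[1]=0
i=2: outside box; Z[2]=0
i=3: outside box; Z[3]=0
i=4: outside box; Z[4]=4 extend→box=[4,8)
i=5: min(r-i=3, Z[1]=0)=0; Z[5]=0
i=6: min(r-i=2, Z[2]=0)=0; Z[6]=0
i=7: min(r-i=1, Z[3]=0)=0; Z[7]=0
i=8: outside box; Z[8]=0
i=9: outside box; Z[9]=0
i=10: outside box; Z[10]=0
i=11: outside box; Z[11]=1 extend→box=[11,12)
i=12: outside box; Z[12]=1 extend→box=[12,13)
i=13: outside box; Z[13]=0
i=14: outside box; Z[14]=0
i=15: outside box; Z[15]=4 extend→box=[15,19)
i=16: min(r-i=3, Z[1]=0)=0; Z[16]=0
i=17: min(r-i=2, Z[2]=0)=0; Z[17]=0
i=18: min(r-i=1, Z[3]=0)=0; Z[18]=0
i=19: outside box; Z[19]=0
i=20: outside box; Z[20]=4 extend→box=[20,24)
i=21: min(r-i=3, Z[1]=0)=0; Z[21]=0
i=22: min(r-i=2, Z[2]=0)=0; Z[22]=0
i=23: min(r-i=1, Z[3]=0)=0; Z[23]=0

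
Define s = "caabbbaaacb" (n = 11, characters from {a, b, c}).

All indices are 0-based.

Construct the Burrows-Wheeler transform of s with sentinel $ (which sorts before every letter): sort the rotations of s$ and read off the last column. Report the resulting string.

rank  rotation      last
    0  $caabbbaaacb  b
    1  aaacb$caabbb  b
    2  aabbbaaacb$c  c
    3  aacb$caabbba  a
    4  abbbaaacb$ca  a
    5  acb$caabbbaa  a
    6  b$caabbbaaac  c
    7  baaacb$caabb  b
    8  bbaaacb$caab  b
    9  bbbaaacb$caa  a
   10  caabbbaaacb$  $
   11  cb$caabbbaaa  a

bbcaaacbba$a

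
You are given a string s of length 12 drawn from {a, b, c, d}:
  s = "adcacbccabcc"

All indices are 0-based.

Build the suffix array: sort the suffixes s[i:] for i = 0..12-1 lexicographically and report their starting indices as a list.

sorted suffixes:
  #0 SA[0]=8  'abcc'
  #1 SA[1]=3  'acbccabcc'
  #2 SA[2]=0  'adcacbccabcc'
  #3 SA[3]=9  'bcc'
  #4 SA[4]=5  'bccabcc'
  #5 SA[5]=11  'c'
  #6 SA[6]=7  'cabcc'
  #7 SA[7]=2  'cacbccabcc'
  #8 SA[8]=4  'cbccabcc'
  #9 SA[9]=10  'cc'
  #10 SA[10]=6  'ccabcc'
  #11 SA[11]=1  'dcacbccabcc'

[8, 3, 0, 9, 5, 11, 7, 2, 4, 10, 6, 1]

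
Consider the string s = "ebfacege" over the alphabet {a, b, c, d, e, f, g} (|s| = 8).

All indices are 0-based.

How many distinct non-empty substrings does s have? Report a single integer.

rank→(start, suffix):
  0 → (3, 'acege')
  1 → (1, 'bfacege')
  2 → (4, 'cege')
  3 → (7, 'e')
  4 → (0, 'ebfacege')
  5 → (5, 'ege')
  6 → (2, 'facege')
  7 → (6, 'ge')

SA = [3, 1, 4, 7, 0, 5, 2, 6]
i: (SA[i-1],SA[i]) lcp shared
  1: (3,1) 0 ''
  2: (1,4) 0 ''
  3: (4,7) 0 ''
  4: (7,0) 1 'e'
  5: (0,5) 1 'e'
  6: (5,2) 0 ''
  7: (2,6) 0 ''

n(n+1)/2 = 8·9/2 = 36
Σ LCP = 0 + 0 + 0 + 0 + 1 + 1 + 0 + 0 = 2
distinct = 36 − 2 = 34

34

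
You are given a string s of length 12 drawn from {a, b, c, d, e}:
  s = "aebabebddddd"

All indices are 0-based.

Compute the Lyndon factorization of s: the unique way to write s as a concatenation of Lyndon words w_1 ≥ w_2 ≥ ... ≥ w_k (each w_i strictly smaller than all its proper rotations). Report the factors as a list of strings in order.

emit factor 1: 'aeb' (i=0, period=3)
emit factor 2: 'abebddddd' (i=3, period=9)

["aeb", "abebddddd"]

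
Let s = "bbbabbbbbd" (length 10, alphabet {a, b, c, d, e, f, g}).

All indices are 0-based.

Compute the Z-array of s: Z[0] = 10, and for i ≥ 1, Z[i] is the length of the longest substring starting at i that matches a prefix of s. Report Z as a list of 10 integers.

[10, 2, 1, 0, 3, 3, 3, 2, 1, 0]

Z[0]=10
i=1: fresh scan; Z[1]=2 grow→box=[1,3)
i=2: min(r-i=1, Z[1]=2)=1; Z[2]=1
i=3: fresh scan; Z[3]=0
i=4: fresh scan; Z[4]=3 grow→box=[4,7)
i=5: min(r-i=2, Z[1]=2)=2; Z[5]=3 grow→box=[5,8)
i=6: min(r-i=2, Z[1]=2)=2; Z[6]=3 grow→box=[6,9)
i=7: min(r-i=2, Z[1]=2)=2; Z[7]=2
i=8: min(r-i=1, Z[2]=1)=1; Z[8]=1
i=9: fresh scan; Z[9]=0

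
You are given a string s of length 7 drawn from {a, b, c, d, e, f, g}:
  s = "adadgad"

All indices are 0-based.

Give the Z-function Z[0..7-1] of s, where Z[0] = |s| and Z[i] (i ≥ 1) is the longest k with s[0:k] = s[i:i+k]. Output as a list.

Z[0]=7
i=1: i≥r, start 0; Z[1]=0
i=2: i≥r, start 0; Z[2]=2 scan→box=[2,4)
i=3: min(r-i=1, Z[1]=0)=0; Z[3]=0
i=4: i≥r, start 0; Z[4]=0
i=5: i≥r, start 0; Z[5]=2 scan→box=[5,7)
i=6: min(r-i=1, Z[1]=0)=0; Z[6]=0

[7, 0, 2, 0, 0, 2, 0]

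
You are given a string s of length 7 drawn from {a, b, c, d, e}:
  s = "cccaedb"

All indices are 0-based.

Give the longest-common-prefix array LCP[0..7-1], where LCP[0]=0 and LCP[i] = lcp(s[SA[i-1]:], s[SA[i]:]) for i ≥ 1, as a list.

rank→(start, suffix):
  0 → (3, 'aedb')
  1 → (6, 'b')
  2 → (2, 'caedb')
  3 → (1, 'ccaedb')
  4 → (0, 'cccaedb')
  5 → (5, 'db')
  6 → (4, 'edb')

SA = [3, 6, 2, 1, 0, 5, 4]
i: (SA[i-1],SA[i]) lcp shared
  1: (3,6) 0 ''
  2: (6,2) 0 ''
  3: (2,1) 1 'c'
  4: (1,0) 2 'cc'
  5: (0,5) 0 ''
  6: (5,4) 0 ''

[0, 0, 0, 1, 2, 0, 0]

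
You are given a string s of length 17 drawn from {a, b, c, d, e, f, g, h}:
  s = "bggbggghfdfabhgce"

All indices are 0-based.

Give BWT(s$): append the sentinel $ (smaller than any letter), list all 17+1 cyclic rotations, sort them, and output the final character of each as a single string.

rank  rotation            last
    0  $bggbggghfdfabhgce  e
    1  abhgce$bggbggghfdf  f
    2  bggbggghfdfabhgce$  $
    3  bggghfdfabhgce$bgg  g
    4  bhgce$bggbggghfdfa  a
    5  ce$bggbggghfdfabhg  g
    6  dfabhgce$bggbggghf  f
    7  e$bggbggghfdfabhgc  c
    8  fabhgce$bggbggghfd  d
    9  fdfabhgce$bggbgggh  h
   10  gbggghfdfabhgce$bg  g
   11  gce$bggbggghfdfabh  h
   12  ggbggghfdfabhgce$b  b
   13  ggghfdfabhgce$bggb  b
   14  gghfdfabhgce$bggbg  g
   15  ghfdfabhgce$bggbgg  g
   16  hfdfabhgce$bggbggg  g
   17  hgce$bggbggghfdfab  b

ef$gagfcdhghbbgggb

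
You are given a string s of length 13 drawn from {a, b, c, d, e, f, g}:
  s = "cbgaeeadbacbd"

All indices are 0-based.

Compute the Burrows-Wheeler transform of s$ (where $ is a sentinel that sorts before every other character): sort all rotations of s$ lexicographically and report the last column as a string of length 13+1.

rank  rotation        last
    0  $cbgaeeadbacbd  d
    1  acbd$cbgaeeadb  b
    2  adbacbd$cbgaee  e
    3  aeeadbacbd$cbg  g
    4  bacbd$cbgaeead  d
    5  bd$cbgaeeadbac  c
    6  bgaeeadbacbd$c  c
    7  cbd$cbgaeeadba  a
    8  cbgaeeadbacbd$  $
    9  d$cbgaeeadbacb  b
   10  dbacbd$cbgaeea  a
   11  eadbacbd$cbgae  e
   12  eeadbacbd$cbga  a
   13  gaeeadbacbd$cb  b

dbegdcca$baeab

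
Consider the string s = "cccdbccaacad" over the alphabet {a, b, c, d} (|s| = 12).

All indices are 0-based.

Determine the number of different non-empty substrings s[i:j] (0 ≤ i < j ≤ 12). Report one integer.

67

rank→(start, suffix):
  0 → (7, 'aacad')
  1 → (8, 'acad')
  2 → (10, 'ad')
  3 → (4, 'bccaacad')
  4 → (6, 'caacad')
  5 → (9, 'cad')
  6 → (5, 'ccaacad')
  7 → (0, 'cccdbccaacad')
  8 → (1, 'ccdbccaacad')
  9 → (2, 'cdbccaacad')
  10 → (11, 'd')
  11 → (3, 'dbccaacad')

SA = [7, 8, 10, 4, 6, 9, 5, 0, 1, 2, 11, 3]
[i] adj suffixes → lcp
  [1] 7/8 → 1 ('a')
  [2] 8/10 → 1 ('a')
  [3] 10/4 → 0 ('')
  [4] 4/6 → 0 ('')
  [5] 6/9 → 2 ('ca')
  [6] 9/5 → 1 ('c')
  [7] 5/0 → 2 ('cc')
  [8] 0/1 → 2 ('cc')
  [9] 1/2 → 1 ('c')
  [10] 2/11 → 0 ('')
  [11] 11/3 → 1 ('d')

n(n+1)/2 = 12·13/2 = 78
Σ LCP = 0 + 1 + 1 + 0 + 0 + 2 + 1 + 2 + 2 + 1 + 0 + 1 = 11
distinct = 78 − 11 = 67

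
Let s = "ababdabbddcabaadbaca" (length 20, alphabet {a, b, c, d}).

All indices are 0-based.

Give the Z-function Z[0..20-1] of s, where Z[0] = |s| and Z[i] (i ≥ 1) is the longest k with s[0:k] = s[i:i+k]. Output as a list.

Z[0]=20
i=1: outside box; Z[1]=0
i=2: outside box; Z[2]=2 extend→box=[2,4)
i=3: min(r-i=1, Z[1]=0)=0; Z[3]=0
i=4: outside box; Z[4]=0
i=5: outside box; Z[5]=2 extend→box=[5,7)
i=6: min(r-i=1, Z[1]=0)=0; Z[6]=0
i=7: outside box; Z[7]=0
i=8: outside box; Z[8]=0
i=9: outside box; Z[9]=0
i=10: outside box; Z[10]=0
i=11: outside box; Z[11]=3 extend→box=[11,14)
i=12: min(r-i=2, Z[1]=0)=0; Z[12]=0
i=13: min(r-i=1, Z[2]=2)=1; Z[13]=1
i=14: outside box; Z[14]=1 extend→box=[14,15)
i=15: outside box; Z[15]=0
i=16: outside box; Z[16]=0
i=17: outside box; Z[17]=1 extend→box=[17,18)
i=18: outside box; Z[18]=0
i=19: outside box; Z[19]=1 extend→box=[19,20)

[20, 0, 2, 0, 0, 2, 0, 0, 0, 0, 0, 3, 0, 1, 1, 0, 0, 1, 0, 1]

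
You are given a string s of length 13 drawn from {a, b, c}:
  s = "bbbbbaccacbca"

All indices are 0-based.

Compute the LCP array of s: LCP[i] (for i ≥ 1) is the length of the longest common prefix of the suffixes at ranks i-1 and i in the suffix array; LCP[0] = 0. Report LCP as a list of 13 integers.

[0, 1, 2, 0, 1, 2, 3, 4, 1, 0, 2, 1, 1]

sorted suffixes:
  #0 SA[0]=12  'a'
  #1 SA[1]=8  'acbca'
  #2 SA[2]=5  'accacbca'
  #3 SA[3]=4  'baccacbca'
  #4 SA[4]=3  'bbaccacbca'
  #5 SA[5]=2  'bbbaccacbca'
  #6 SA[6]=1  'bbbbaccacbca'
  #7 SA[7]=0  'bbbbbaccacbca'
  #8 SA[8]=10  'bca'
  #9 SA[9]=11  'ca'
  #10 SA[10]=7  'cacbca'
  #11 SA[11]=9  'cbca'
  #12 SA[12]=6  'ccacbca'

SA = [12, 8, 5, 4, 3, 2, 1, 0, 10, 11, 7, 9, 6]
[i] adj suffixes → lcp
  [1] 12/8 → 1 ('a')
  [2] 8/5 → 2 ('ac')
  [3] 5/4 → 0 ('')
  [4] 4/3 → 1 ('b')
  [5] 3/2 → 2 ('bb')
  [6] 2/1 → 3 ('bbb')
  [7] 1/0 → 4 ('bbbb')
  [8] 0/10 → 1 ('b')
  [9] 10/11 → 0 ('')
  [10] 11/7 → 2 ('ca')
  [11] 7/9 → 1 ('c')
  [12] 9/6 → 1 ('c')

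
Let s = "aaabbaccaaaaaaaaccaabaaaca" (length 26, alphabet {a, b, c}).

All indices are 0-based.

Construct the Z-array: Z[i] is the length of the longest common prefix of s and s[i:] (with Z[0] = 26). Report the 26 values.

[26, 2, 1, 0, 0, 1, 0, 0, 3, 3, 3, 3, 3, 3, 2, 1, 0, 0, 2, 1, 0, 3, 2, 1, 0, 1]

Z[0]=26
i=1: fresh scan; Z[1]=2 scan→box=[1,3)
i=2: min(r-i=1, Z[1]=2)=1; Z[2]=1
i=3: fresh scan; Z[3]=0
i=4: fresh scan; Z[4]=0
i=5: fresh scan; Z[5]=1 scan→box=[5,6)
i=6: fresh scan; Z[6]=0
i=7: fresh scan; Z[7]=0
i=8: fresh scan; Z[8]=3 scan→box=[8,11)
i=9: min(r-i=2, Z[1]=2)=2; Z[9]=3 scan→box=[9,12)
i=10: min(r-i=2, Z[1]=2)=2; Z[10]=3 scan→box=[10,13)
i=11: min(r-i=2, Z[1]=2)=2; Z[11]=3 scan→box=[11,14)
i=12: min(r-i=2, Z[1]=2)=2; Z[12]=3 scan→box=[12,15)
i=13: min(r-i=2, Z[1]=2)=2; Z[13]=3 scan→box=[13,16)
i=14: min(r-i=2, Z[1]=2)=2; Z[14]=2
i=15: min(r-i=1, Z[2]=1)=1; Z[15]=1
i=16: fresh scan; Z[16]=0
i=17: fresh scan; Z[17]=0
i=18: fresh scan; Z[18]=2 scan→box=[18,20)
i=19: min(r-i=1, Z[1]=2)=1; Z[19]=1
i=20: fresh scan; Z[20]=0
i=21: fresh scan; Z[21]=3 scan→box=[21,24)
i=22: min(r-i=2, Z[1]=2)=2; Z[22]=2
i=23: min(r-i=1, Z[2]=1)=1; Z[23]=1
i=24: fresh scan; Z[24]=0
i=25: fresh scan; Z[25]=1 scan→box=[25,26)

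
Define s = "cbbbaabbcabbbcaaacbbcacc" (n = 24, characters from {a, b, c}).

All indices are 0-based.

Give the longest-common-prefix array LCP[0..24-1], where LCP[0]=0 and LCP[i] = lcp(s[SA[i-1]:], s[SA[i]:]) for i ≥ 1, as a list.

[0, 2, 2, 1, 3, 1, 2, 0, 1, 2, 3, 2, 4, 4, 1, 3, 3, 0, 1, 2, 2, 1, 3, 1]

rank | idx | suffix
   0 |  14 | aaacbbcacc
   1 |   4 | aabbcabbbcaaacbbcacc
   2 |  15 | aacbbcacc
   3 |   9 | abbbcaaacbbcacc
   4 |   5 | abbcabbbcaaacbbcacc
   5 |  16 | acbbcacc
   6 |  21 | acc
   7 |   3 | baabbcabbbcaaacbbcacc
   8 |   2 | bbaabbcabbbcaaacbbcacc
   9 |   1 | bbbaabbcabbbcaaacbbcacc
  10 |  10 | bbbcaaacbbcacc
  11 |  11 | bbcaaacbbcacc
  12 |   6 | bbcabbbcaaacbbcacc
  13 |  18 | bbcacc
  14 |  12 | bcaaacbbcacc
  15 |   7 | bcabbbcaaacbbcacc
  16 |  19 | bcacc
  17 |  23 | c
  18 |  13 | caaacbbcacc
  19 |   8 | cabbbcaaacbbcacc
  20 |  20 | cacc
  21 |   0 | cbbbaabbcabbbcaaacbbcacc
  22 |  17 | cbbcacc
  23 |  22 | cc

SA = [14, 4, 15, 9, 5, 16, 21, 3, 2, 1, 10, 11, 6, 18, 12, 7, 19, 23, 13, 8, 20, 0, 17, 22]
i: (SA[i-1],SA[i]) lcp shared
  1: (14,4) 2 'aa'
  2: (4,15) 2 'aa'
  3: (15,9) 1 'a'
  4: (9,5) 3 'abb'
  5: (5,16) 1 'a'
  6: (16,21) 2 'ac'
  7: (21,3) 0 ''
  8: (3,2) 1 'b'
  9: (2,1) 2 'bb'
  10: (1,10) 3 'bbb'
  11: (10,11) 2 'bb'
  12: (11,6) 4 'bbca'
  13: (6,18) 4 'bbca'
  14: (18,12) 1 'b'
  15: (12,7) 3 'bca'
  16: (7,19) 3 'bca'
  17: (19,23) 0 ''
  18: (23,13) 1 'c'
  19: (13,8) 2 'ca'
  20: (8,20) 2 'ca'
  21: (20,0) 1 'c'
  22: (0,17) 3 'cbb'
  23: (17,22) 1 'c'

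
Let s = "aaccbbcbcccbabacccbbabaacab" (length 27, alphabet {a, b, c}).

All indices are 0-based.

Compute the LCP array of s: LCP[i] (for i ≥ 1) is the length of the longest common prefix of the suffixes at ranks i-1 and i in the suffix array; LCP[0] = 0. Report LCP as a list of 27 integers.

rank→(start, suffix):
  0 → (22, 'aacab')
  1 → (0, 'aaccbbcbcccbabacccbbabaacab')
  2 → (25, 'ab')
  3 → (20, 'abaacab')
  4 → (12, 'abacccbbabaacab')
  5 → (23, 'acab')
  6 → (1, 'accbbcbcccbabacccbbabaacab')
  7 → (14, 'acccbbabaacab')
  8 → (26, 'b')
  9 → (21, 'baacab')
  10 → (19, 'babaacab')
  11 → (11, 'babacccbbabaacab')
  12 → (13, 'bacccbbabaacab')
  13 → (18, 'bbabaacab')
  14 → (4, 'bbcbcccbabacccbbabaacab')
  15 → (5, 'bcbcccbabacccbbabaacab')
  16 → (7, 'bcccbabacccbbabaacab')
  17 → (24, 'cab')
  18 → (10, 'cbabacccbbabaacab')
  19 → (17, 'cbbabaacab')
  20 → (3, 'cbbcbcccbabacccbbabaacab')
  21 → (6, 'cbcccbabacccbbabaacab')
  22 → (9, 'ccbabacccbbabaacab')
  23 → (16, 'ccbbabaacab')
  24 → (2, 'ccbbcbcccbabacccbbabaacab')
  25 → (8, 'cccbabacccbbabaacab')
  26 → (15, 'cccbbabaacab')

SA = [22, 0, 25, 20, 12, 23, 1, 14, 26, 21, 19, 11, 13, 18, 4, 5, 7, 24, 10, 17, 3, 6, 9, 16, 2, 8, 15]
[i] adj suffixes → lcp
  [1] 22/0 → 3 ('aac')
  [2] 0/25 → 1 ('a')
  [3] 25/20 → 2 ('ab')
  [4] 20/12 → 3 ('aba')
  [5] 12/23 → 1 ('a')
  [6] 23/1 → 2 ('ac')
  [7] 1/14 → 3 ('acc')
  [8] 14/26 → 0 ('')
  [9] 26/21 → 1 ('b')
  [10] 21/19 → 2 ('ba')
  [11] 19/11 → 4 ('baba')
  [12] 11/13 → 2 ('ba')
  [13] 13/18 → 1 ('b')
  [14] 18/4 → 2 ('bb')
  [15] 4/5 → 1 ('b')
  [16] 5/7 → 2 ('bc')
  [17] 7/24 → 0 ('')
  [18] 24/10 → 1 ('c')
  [19] 10/17 → 2 ('cb')
  [20] 17/3 → 3 ('cbb')
  [21] 3/6 → 2 ('cb')
  [22] 6/9 → 1 ('c')
  [23] 9/16 → 3 ('ccb')
  [24] 16/2 → 4 ('ccbb')
  [25] 2/8 → 2 ('cc')
  [26] 8/15 → 4 ('cccb')

[0, 3, 1, 2, 3, 1, 2, 3, 0, 1, 2, 4, 2, 1, 2, 1, 2, 0, 1, 2, 3, 2, 1, 3, 4, 2, 4]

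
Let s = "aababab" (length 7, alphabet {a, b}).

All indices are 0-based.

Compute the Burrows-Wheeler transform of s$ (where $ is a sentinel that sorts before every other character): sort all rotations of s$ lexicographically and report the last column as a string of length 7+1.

b$bbaaaa

rank  rotation  last
    0  $aababab  b
    1  aababab$  $
    2  ab$aabab  b
    3  abab$aab  b
    4  ababab$a  a
    5  b$aababa  a
    6  bab$aaba  a
    7  babab$aa  a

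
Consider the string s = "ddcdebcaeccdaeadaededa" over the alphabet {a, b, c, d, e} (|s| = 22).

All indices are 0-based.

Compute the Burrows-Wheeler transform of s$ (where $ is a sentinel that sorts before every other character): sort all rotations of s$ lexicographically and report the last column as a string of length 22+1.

rank  rotation                 last
    0  $ddcdebcaeccdaeadaededa  a
    1  a$ddcdebcaeccdaeadaeded  d
    2  adaededa$ddcdebcaeccdae  e
    3  aeadaededa$ddcdebcaeccd  d
    4  aeccdaeadaededa$ddcdebc  c
    5  aededa$ddcdebcaeccdaead  d
    6  bcaeccdaeadaededa$ddcde  e
    7  caeccdaeadaededa$ddcdeb  b
    8  ccdaeadaededa$ddcdebcae  e
    9  cdaeadaededa$ddcdebcaec  c
   10  cdebcaeccdaeadaededa$dd  d
   11  da$ddcdebcaeccdaeadaede  e
   12  daeadaededa$ddcdebcaecc  c
   13  daededa$ddcdebcaeccdaea  a
   14  dcdebcaeccdaeadaededa$d  d
   15  ddcdebcaeccdaeadaededa$  $
   16  debcaeccdaeadaededa$ddc  c
   17  deda$ddcdebcaeccdaeadae  e
   18  eadaededa$ddcdebcaeccda  a
   19  ebcaeccdaeadaededa$ddcd  d
   20  eccdaeadaededa$ddcdebca  a
   21  eda$ddcdebcaeccdaeadaed  d
   22  ededa$ddcdebcaeccdaeada  a

adedcdebecdecad$ceadada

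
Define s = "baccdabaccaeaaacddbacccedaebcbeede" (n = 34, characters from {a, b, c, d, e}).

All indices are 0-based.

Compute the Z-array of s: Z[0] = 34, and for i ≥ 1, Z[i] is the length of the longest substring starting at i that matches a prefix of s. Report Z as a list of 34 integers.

Z[0]=34
i=1: i≥r, start 0; Z[1]=0
i=2: i≥r, start 0; Z[2]=0
i=3: i≥r, start 0; Z[3]=0
i=4: i≥r, start 0; Z[4]=0
i=5: i≥r, start 0; Z[5]=0
i=6: i≥r, start 0; Z[6]=4 grow→box=[6,10)
i=7: min(r-i=3, Z[1]=0)=0; Z[7]=0
i=8: min(r-i=2, Z[2]=0)=0; Z[8]=0
i=9: min(r-i=1, Z[3]=0)=0; Z[9]=0
i=10: i≥r, start 0; Z[10]=0
i=11: i≥r, start 0; Z[11]=0
i=12: i≥r, start 0; Z[12]=0
i=13: i≥r, start 0; Z[13]=0
i=14: i≥r, start 0; Z[14]=0
i=15: i≥r, start 0; Z[15]=0
i=16: i≥r, start 0; Z[16]=0
i=17: i≥r, start 0; Z[17]=0
i=18: i≥r, start 0; Z[18]=4 grow→box=[18,22)
i=19: min(r-i=3, Z[1]=0)=0; Z[19]=0
i=20: min(r-i=2, Z[2]=0)=0; Z[20]=0
i=21: min(r-i=1, Z[3]=0)=0; Z[21]=0
i=22: i≥r, start 0; Z[22]=0
i=23: i≥r, start 0; Z[23]=0
i=24: i≥r, start 0; Z[24]=0
i=25: i≥r, start 0; Z[25]=0
i=26: i≥r, start 0; Z[26]=0
i=27: i≥r, start 0; Z[27]=1 grow→box=[27,28)
i=28: i≥r, start 0; Z[28]=0
i=29: i≥r, start 0; Z[29]=1 grow→box=[29,30)
i=30: i≥r, start 0; Z[30]=0
i=31: i≥r, start 0; Z[31]=0
i=32: i≥r, start 0; Z[32]=0
i=33: i≥r, start 0; Z[33]=0

[34, 0, 0, 0, 0, 0, 4, 0, 0, 0, 0, 0, 0, 0, 0, 0, 0, 0, 4, 0, 0, 0, 0, 0, 0, 0, 0, 1, 0, 1, 0, 0, 0, 0]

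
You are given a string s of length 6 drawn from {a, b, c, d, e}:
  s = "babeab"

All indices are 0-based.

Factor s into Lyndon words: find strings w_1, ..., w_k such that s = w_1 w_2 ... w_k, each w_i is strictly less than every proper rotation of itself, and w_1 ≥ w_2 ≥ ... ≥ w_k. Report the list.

emit factor 1: 'b' (i=0, period=1)
emit factor 2: 'abe' (i=1, period=3)
emit factor 3: 'ab' (i=4, period=2)

["b", "abe", "ab"]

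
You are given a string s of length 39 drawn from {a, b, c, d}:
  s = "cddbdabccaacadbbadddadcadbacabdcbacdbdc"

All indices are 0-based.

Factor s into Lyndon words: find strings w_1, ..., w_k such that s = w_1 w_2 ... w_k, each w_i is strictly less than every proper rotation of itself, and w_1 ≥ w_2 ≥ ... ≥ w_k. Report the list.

["cdd", "bd", "abcc", "aacadbbadddadcadbacabdcbacdbdc"]

emit factor 1: 'cdd' (i=0, period=3)
emit factor 2: 'bd' (i=3, period=2)
emit factor 3: 'abcc' (i=5, period=4)
emit factor 4: 'aacadbbadddadcadbacabdcbacdbdc' (i=9, period=30)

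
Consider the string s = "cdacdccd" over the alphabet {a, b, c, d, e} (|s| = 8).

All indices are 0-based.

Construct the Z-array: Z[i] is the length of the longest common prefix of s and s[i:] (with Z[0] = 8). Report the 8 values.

Z[0]=8
i=1: outside box; Z[1]=0
i=2: outside box; Z[2]=0
i=3: outside box; Z[3]=2 scan→box=[3,5)
i=4: min(r-i=1, Z[1]=0)=0; Z[4]=0
i=5: outside box; Z[5]=1 scan→box=[5,6)
i=6: outside box; Z[6]=2 scan→box=[6,8)
i=7: min(r-i=1, Z[1]=0)=0; Z[7]=0

[8, 0, 0, 2, 0, 1, 2, 0]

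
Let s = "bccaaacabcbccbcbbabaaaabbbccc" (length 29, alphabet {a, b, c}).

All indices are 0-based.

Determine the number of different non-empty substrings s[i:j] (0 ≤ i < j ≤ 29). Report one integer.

384

rank | idx | suffix
   0 |  19 | aaaabbbccc
   1 |  20 | aaabbbccc
   2 |   3 | aaacabcbccbcbbabaaaabbbccc
   3 |  21 | aabbbccc
   4 |   4 | aacabcbccbcbbabaaaabbbccc
   5 |  17 | abaaaabbbccc
   6 |  22 | abbbccc
   7 |   7 | abcbccbcbbabaaaabbbccc
   8 |   5 | acabcbccbcbbabaaaabbbccc
   9 |  18 | baaaabbbccc
  10 |  16 | babaaaabbbccc
  11 |  15 | bbabaaaabbbccc
  12 |  23 | bbbccc
  13 |  24 | bbccc
  14 |  13 | bcbbabaaaabbbccc
  15 |   8 | bcbccbcbbabaaaabbbccc
  16 |   0 | bccaaacabcbccbcbbabaaaabbbccc
  17 |  10 | bccbcbbabaaaabbbccc
  18 |  25 | bccc
  19 |  28 | c
  20 |   2 | caaacabcbccbcbbabaaaabbbccc
  21 |   6 | cabcbccbcbbabaaaabbbccc
  22 |  14 | cbbabaaaabbbccc
  23 |  12 | cbcbbabaaaabbbccc
  24 |   9 | cbccbcbbabaaaabbbccc
  25 |  27 | cc
  26 |   1 | ccaaacabcbccbcbbabaaaabbbccc
  27 |  11 | ccbcbbabaaaabbbccc
  28 |  26 | ccc

SA = [19, 20, 3, 21, 4, 17, 22, 7, 5, 18, 16, 15, 23, 24, 13, 8, 0, 10, 25, 28, 2, 6, 14, 12, 9, 27, 1, 11, 26]
i: (SA[i-1],SA[i]) lcp shared
  1: (19,20) 3 'aaa'
  2: (20,3) 3 'aaa'
  3: (3,21) 2 'aa'
  4: (21,4) 2 'aa'
  5: (4,17) 1 'a'
  6: (17,22) 2 'ab'
  7: (22,7) 2 'ab'
  8: (7,5) 1 'a'
  9: (5,18) 0 ''
  10: (18,16) 2 'ba'
  11: (16,15) 1 'b'
  12: (15,23) 2 'bb'
  13: (23,24) 2 'bb'
  14: (24,13) 1 'b'
  15: (13,8) 3 'bcb'
  16: (8,0) 2 'bc'
  17: (0,10) 3 'bcc'
  18: (10,25) 3 'bcc'
  19: (25,28) 0 ''
  20: (28,2) 1 'c'
  21: (2,6) 2 'ca'
  22: (6,14) 1 'c'
  23: (14,12) 2 'cb'
  24: (12,9) 3 'cbc'
  25: (9,27) 1 'c'
  26: (27,1) 2 'cc'
  27: (1,11) 2 'cc'
  28: (11,26) 2 'cc'

n(n+1)/2 = 29·30/2 = 435
Σ LCP = 0 + 3 + 3 + 2 + 2 + 1 + 2 + 2 + 1 + 0 + 2 + 1 + 2 + 2 + 1 + 3 + 2 + 3 + 3 + 0 + 1 + 2 + 1 + 2 + 3 + 1 + 2 + 2 + 2 = 51
distinct = 435 − 51 = 384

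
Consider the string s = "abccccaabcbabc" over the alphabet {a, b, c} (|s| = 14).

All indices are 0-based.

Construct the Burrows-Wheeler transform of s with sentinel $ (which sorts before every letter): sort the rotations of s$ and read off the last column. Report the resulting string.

rank  rotation         last
    0  $abccccaabcbabc  c
    1  aabcbabc$abcccc  c
    2  abc$abccccaabcb  b
    3  abcbabc$abcccca  a
    4  abccccaabcbabc$  $
    5  babc$abccccaabc  c
    6  bc$abccccaabcba  a
    7  bcbabc$abccccaa  a
    8  bccccaabcbabc$a  a
    9  c$abccccaabcbab  b
   10  caabcbabc$abccc  c
   11  cbabc$abccccaab  b
   12  ccaabcbabc$abcc  c
   13  cccaabcbabc$abc  c
   14  ccccaabcbabc$ab  b

ccba$caaabcbccb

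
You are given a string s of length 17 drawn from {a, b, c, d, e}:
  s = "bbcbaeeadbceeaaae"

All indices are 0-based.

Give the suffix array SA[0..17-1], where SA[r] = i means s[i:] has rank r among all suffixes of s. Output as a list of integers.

[13, 14, 7, 15, 4, 3, 0, 1, 9, 2, 10, 8, 16, 12, 6, 11, 5]

rank | idx | suffix
   0 |  13 | aaae
   1 |  14 | aae
   2 |   7 | adbceeaaae
   3 |  15 | ae
   4 |   4 | aeeadbceeaaae
   5 |   3 | baeeadbceeaaae
   6 |   0 | bbcbaeeadbceeaaae
   7 |   1 | bcbaeeadbceeaaae
   8 |   9 | bceeaaae
   9 |   2 | cbaeeadbceeaaae
  10 |  10 | ceeaaae
  11 |   8 | dbceeaaae
  12 |  16 | e
  13 |  12 | eaaae
  14 |   6 | eadbceeaaae
  15 |  11 | eeaaae
  16 |   5 | eeadbceeaaae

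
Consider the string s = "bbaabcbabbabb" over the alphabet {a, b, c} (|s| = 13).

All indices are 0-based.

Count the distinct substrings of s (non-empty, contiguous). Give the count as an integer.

71

sorted suffixes:
  #0 SA[0]=2  'aabcbabbabb'
  #1 SA[1]=10  'abb'
  #2 SA[2]=7  'abbabb'
  #3 SA[3]=3  'abcbabbabb'
  #4 SA[4]=12  'b'
  #5 SA[5]=1  'baabcbabbabb'
  #6 SA[6]=9  'babb'
  #7 SA[7]=6  'babbabb'
  #8 SA[8]=11  'bb'
  #9 SA[9]=0  'bbaabcbabbabb'
  #10 SA[10]=8  'bbabb'
  #11 SA[11]=4  'bcbabbabb'
  #12 SA[12]=5  'cbabbabb'

SA = [2, 10, 7, 3, 12, 1, 9, 6, 11, 0, 8, 4, 5]
rank  pair      lcp
   1  s[2:],s[10:]  1  'a'
   2  s[10:],s[7:]  3  'abb'
   3  s[7:],s[3:]  2  'ab'
   4  s[3:],s[12:]  0  ''
   5  s[12:],s[1:]  1  'b'
   6  s[1:],s[9:]  2  'ba'
   7  s[9:],s[6:]  4  'babb'
   8  s[6:],s[11:]  1  'b'
   9  s[11:],s[0:]  2  'bb'
  10  s[0:],s[8:]  3  'bba'
  11  s[8:],s[4:]  1  'b'
  12  s[4:],s[5:]  0  ''

n(n+1)/2 = 13·14/2 = 91
Σ LCP = 0 + 1 + 3 + 2 + 0 + 1 + 2 + 4 + 1 + 2 + 3 + 1 + 0 = 20
distinct = 91 − 20 = 71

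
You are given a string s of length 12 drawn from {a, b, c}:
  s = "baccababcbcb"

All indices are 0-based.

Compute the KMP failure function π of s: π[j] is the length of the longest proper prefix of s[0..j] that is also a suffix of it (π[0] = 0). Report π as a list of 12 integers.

π[0] = 0
j=1 s[j]='a': π[1]=0 (border '')
j=2 s[j]='c': π[2]=0 (border '')
j=3 s[j]='c': π[3]=0 (border '')
j=4 s[j]='a': π[4]=0 (border '')
j=5 s[j]='b': π[5]=1 (border 'b')
j=6 s[j]='a': π[6]=2 (border 'ba')
j=7 s[j]='b': k: 2→0; π[7]=1 (border 'b')
j=8 s[j]='c': k: 1→0; π[8]=0 (border '')
j=9 s[j]='b': π[9]=1 (border 'b')
j=10 s[j]='c': k: 1→0; π[10]=0 (border '')
j=11 s[j]='b': π[11]=1 (border 'b')

[0, 0, 0, 0, 0, 1, 2, 1, 0, 1, 0, 1]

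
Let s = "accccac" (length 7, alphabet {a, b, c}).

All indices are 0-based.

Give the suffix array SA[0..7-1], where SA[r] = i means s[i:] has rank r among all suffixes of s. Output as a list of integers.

[5, 0, 6, 4, 3, 2, 1]

sorted suffixes:
  #0 SA[0]=5  'ac'
  #1 SA[1]=0  'accccac'
  #2 SA[2]=6  'c'
  #3 SA[3]=4  'cac'
  #4 SA[4]=3  'ccac'
  #5 SA[5]=2  'cccac'
  #6 SA[6]=1  'ccccac'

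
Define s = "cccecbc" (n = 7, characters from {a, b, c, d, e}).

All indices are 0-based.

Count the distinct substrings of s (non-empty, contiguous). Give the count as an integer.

23

sorted suffixes:
  #0 SA[0]=5  'bc'
  #1 SA[1]=6  'c'
  #2 SA[2]=4  'cbc'
  #3 SA[3]=0  'cccecbc'
  #4 SA[4]=1  'ccecbc'
  #5 SA[5]=2  'cecbc'
  #6 SA[6]=3  'ecbc'

SA = [5, 6, 4, 0, 1, 2, 3]
rank  pair      lcp
   1  s[5:],s[6:]  0  ''
   2  s[6:],s[4:]  1  'c'
   3  s[4:],s[0:]  1  'c'
   4  s[0:],s[1:]  2  'cc'
   5  s[1:],s[2:]  1  'c'
   6  s[2:],s[3:]  0  ''

n(n+1)/2 = 7·8/2 = 28
Σ LCP = 0 + 0 + 1 + 1 + 2 + 1 + 0 = 5
distinct = 28 − 5 = 23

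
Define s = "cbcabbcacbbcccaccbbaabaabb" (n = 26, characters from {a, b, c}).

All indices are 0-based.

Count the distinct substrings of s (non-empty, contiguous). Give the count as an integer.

304

rank→(start, suffix):
  0 → (19, 'aabaabb')
  1 → (22, 'aabb')
  2 → (20, 'abaabb')
  3 → (23, 'abb')
  4 → (3, 'abbcacbbcccaccbbaabaabb')
  5 → (7, 'acbbcccaccbbaabaabb')
  6 → (14, 'accbbaabaabb')
  7 → (25, 'b')
  8 → (18, 'baabaabb')
  9 → (21, 'baabb')
  10 → (24, 'bb')
  11 → (17, 'bbaabaabb')
  12 → (4, 'bbcacbbcccaccbbaabaabb')
  13 → (9, 'bbcccaccbbaabaabb')
  14 → (1, 'bcabbcacbbcccaccbbaabaabb')
  15 → (5, 'bcacbbcccaccbbaabaabb')
  16 → (10, 'bcccaccbbaabaabb')
  17 → (2, 'cabbcacbbcccaccbbaabaabb')
  18 → (6, 'cacbbcccaccbbaabaabb')
  19 → (13, 'caccbbaabaabb')
  20 → (16, 'cbbaabaabb')
  21 → (8, 'cbbcccaccbbaabaabb')
  22 → (0, 'cbcabbcacbbcccaccbbaabaabb')
  23 → (12, 'ccaccbbaabaabb')
  24 → (15, 'ccbbaabaabb')
  25 → (11, 'cccaccbbaabaabb')

SA = [19, 22, 20, 23, 3, 7, 14, 25, 18, 21, 24, 17, 4, 9, 1, 5, 10, 2, 6, 13, 16, 8, 0, 12, 15, 11]
[i] adj suffixes → lcp
  [1] 19/22 → 3 ('aab')
  [2] 22/20 → 1 ('a')
  [3] 20/23 → 2 ('ab')
  [4] 23/3 → 3 ('abb')
  [5] 3/7 → 1 ('a')
  [6] 7/14 → 2 ('ac')
  [7] 14/25 → 0 ('')
  [8] 25/18 → 1 ('b')
  [9] 18/21 → 4 ('baab')
  [10] 21/24 → 1 ('b')
  [11] 24/17 → 2 ('bb')
  [12] 17/4 → 2 ('bb')
  [13] 4/9 → 3 ('bbc')
  [14] 9/1 → 1 ('b')
  [15] 1/5 → 3 ('bca')
  [16] 5/10 → 2 ('bc')
  [17] 10/2 → 0 ('')
  [18] 2/6 → 2 ('ca')
  [19] 6/13 → 3 ('cac')
  [20] 13/16 → 1 ('c')
  [21] 16/8 → 3 ('cbb')
  [22] 8/0 → 2 ('cb')
  [23] 0/12 → 1 ('c')
  [24] 12/15 → 2 ('cc')
  [25] 15/11 → 2 ('cc')

n(n+1)/2 = 26·27/2 = 351
Σ LCP = 0 + 3 + 1 + 2 + 3 + 1 + 2 + 0 + 1 + 4 + 1 + 2 + 2 + 3 + 1 + 3 + 2 + 0 + 2 + 3 + 1 + 3 + 2 + 1 + 2 + 2 = 47
distinct = 351 − 47 = 304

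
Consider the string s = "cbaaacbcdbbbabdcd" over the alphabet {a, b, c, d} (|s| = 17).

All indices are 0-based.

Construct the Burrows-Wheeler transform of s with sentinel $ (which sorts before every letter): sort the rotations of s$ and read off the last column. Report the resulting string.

dbabacbbdca$adbccb

rank  rotation            last
    0  $cbaaacbcdbbbabdcd  d
    1  aaacbcdbbbabdcd$cb  b
    2  aacbcdbbbabdcd$cba  a
    3  abdcd$cbaaacbcdbbb  b
    4  acbcdbbbabdcd$cbaa  a
    5  baaacbcdbbbabdcd$c  c
    6  babdcd$cbaaacbcdbb  b
    7  bbabdcd$cbaaacbcdb  b
    8  bbbabdcd$cbaaacbcd  d
    9  bcdbbbabdcd$cbaaac  c
   10  bdcd$cbaaacbcdbbba  a
   11  cbaaacbcdbbbabdcd$  $
   12  cbcdbbbabdcd$cbaaa  a
   13  cd$cbaaacbcdbbbabd  d
   14  cdbbbabdcd$cbaaacb  b
   15  d$cbaaacbcdbbbabdc  c
   16  dbbbabdcd$cbaaacbc  c
   17  dcd$cbaaacbcdbbbab  b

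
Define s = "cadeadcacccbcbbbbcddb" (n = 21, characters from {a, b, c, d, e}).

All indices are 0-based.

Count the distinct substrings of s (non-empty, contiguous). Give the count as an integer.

207

rank→(start, suffix):
  0 → (7, 'acccbcbbbbcddb')
  1 → (4, 'adcacccbcbbbbcddb')
  2 → (1, 'adeadcacccbcbbbbcddb')
  3 → (20, 'b')
  4 → (13, 'bbbbcddb')
  5 → (14, 'bbbcddb')
  6 → (15, 'bbcddb')
  7 → (11, 'bcbbbbcddb')
  8 → (16, 'bcddb')
  9 → (6, 'cacccbcbbbbcddb')
  10 → (0, 'cadeadcacccbcbbbbcddb')
  11 → (12, 'cbbbbcddb')
  12 → (10, 'cbcbbbbcddb')
  13 → (9, 'ccbcbbbbcddb')
  14 → (8, 'cccbcbbbbcddb')
  15 → (17, 'cddb')
  16 → (19, 'db')
  17 → (5, 'dcacccbcbbbbcddb')
  18 → (18, 'ddb')
  19 → (2, 'deadcacccbcbbbbcddb')
  20 → (3, 'eadcacccbcbbbbcddb')

SA = [7, 4, 1, 20, 13, 14, 15, 11, 16, 6, 0, 12, 10, 9, 8, 17, 19, 5, 18, 2, 3]
rank  pair      lcp
   1  s[7:],s[4:]  1  'a'
   2  s[4:],s[1:]  2  'ad'
   3  s[1:],s[20:]  0  ''
   4  s[20:],s[13:]  1  'b'
   5  s[13:],s[14:]  3  'bbb'
   6  s[14:],s[15:]  2  'bb'
   7  s[15:],s[11:]  1  'b'
   8  s[11:],s[16:]  2  'bc'
   9  s[16:],s[6:]  0  ''
  10  s[6:],s[0:]  2  'ca'
  11  s[0:],s[12:]  1  'c'
  12  s[12:],s[10:]  2  'cb'
  13  s[10:],s[9:]  1  'c'
  14  s[9:],s[8:]  2  'cc'
  15  s[8:],s[17:]  1  'c'
  16  s[17:],s[19:]  0  ''
  17  s[19:],s[5:]  1  'd'
  18  s[5:],s[18:]  1  'd'
  19  s[18:],s[2:]  1  'd'
  20  s[2:],s[3:]  0  ''

n(n+1)/2 = 21·22/2 = 231
Σ LCP = 0 + 1 + 2 + 0 + 1 + 3 + 2 + 1 + 2 + 0 + 2 + 1 + 2 + 1 + 2 + 1 + 0 + 1 + 1 + 1 + 0 = 24
distinct = 231 − 24 = 207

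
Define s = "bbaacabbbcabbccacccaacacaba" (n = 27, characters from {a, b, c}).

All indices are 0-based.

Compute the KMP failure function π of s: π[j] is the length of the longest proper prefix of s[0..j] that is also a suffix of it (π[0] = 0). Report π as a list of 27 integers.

[0, 1, 0, 0, 0, 0, 1, 2, 2, 0, 0, 1, 2, 0, 0, 0, 0, 0, 0, 0, 0, 0, 0, 0, 0, 1, 0]

π[0] = 0
j=1 s[j]='b': π[1]=1 (border 'b')
j=2 s[j]='a': k: 1→0; π[2]=0 (border '')
j=3 s[j]='a': π[3]=0 (border '')
j=4 s[j]='c': π[4]=0 (border '')
j=5 s[j]='a': π[5]=0 (border '')
j=6 s[j]='b': π[6]=1 (border 'b')
j=7 s[j]='b': π[7]=2 (border 'bb')
j=8 s[j]='b': k: 2→1; π[8]=2 (border 'bb')
j=9 s[j]='c': k: 2→1→0; π[9]=0 (border '')
j=10 s[j]='a': π[10]=0 (border '')
j=11 s[j]='b': π[11]=1 (border 'b')
j=12 s[j]='b': π[12]=2 (border 'bb')
j=13 s[j]='c': k: 2→1→0; π[13]=0 (border '')
j=14 s[j]='c': π[14]=0 (border '')
j=15 s[j]='a': π[15]=0 (border '')
j=16 s[j]='c': π[16]=0 (border '')
j=17 s[j]='c': π[17]=0 (border '')
j=18 s[j]='c': π[18]=0 (border '')
j=19 s[j]='a': π[19]=0 (border '')
j=20 s[j]='a': π[20]=0 (border '')
j=21 s[j]='c': π[21]=0 (border '')
j=22 s[j]='a': π[22]=0 (border '')
j=23 s[j]='c': π[23]=0 (border '')
j=24 s[j]='a': π[24]=0 (border '')
j=25 s[j]='b': π[25]=1 (border 'b')
j=26 s[j]='a': k: 1→0; π[26]=0 (border '')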